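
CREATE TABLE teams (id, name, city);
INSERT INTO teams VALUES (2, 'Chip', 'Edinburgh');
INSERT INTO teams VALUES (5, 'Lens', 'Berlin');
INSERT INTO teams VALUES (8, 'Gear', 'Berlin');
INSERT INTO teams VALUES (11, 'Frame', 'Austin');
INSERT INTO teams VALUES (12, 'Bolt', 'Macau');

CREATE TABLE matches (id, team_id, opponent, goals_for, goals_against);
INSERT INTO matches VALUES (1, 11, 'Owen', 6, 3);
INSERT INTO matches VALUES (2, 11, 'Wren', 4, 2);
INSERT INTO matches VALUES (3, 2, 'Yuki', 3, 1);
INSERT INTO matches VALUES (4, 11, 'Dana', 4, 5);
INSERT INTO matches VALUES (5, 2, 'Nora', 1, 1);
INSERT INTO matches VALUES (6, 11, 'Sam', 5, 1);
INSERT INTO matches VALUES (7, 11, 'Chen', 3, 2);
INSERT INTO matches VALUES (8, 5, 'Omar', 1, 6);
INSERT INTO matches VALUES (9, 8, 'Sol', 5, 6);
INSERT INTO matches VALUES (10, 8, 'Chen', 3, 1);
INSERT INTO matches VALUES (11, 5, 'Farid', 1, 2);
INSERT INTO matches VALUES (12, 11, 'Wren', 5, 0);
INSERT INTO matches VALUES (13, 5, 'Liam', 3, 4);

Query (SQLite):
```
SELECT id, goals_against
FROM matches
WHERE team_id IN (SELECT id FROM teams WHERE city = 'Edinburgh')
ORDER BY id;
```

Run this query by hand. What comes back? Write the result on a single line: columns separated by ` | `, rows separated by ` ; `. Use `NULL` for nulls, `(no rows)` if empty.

3 | 1 ; 5 | 1

Inner query: teams.id where city = 'Edinburgh'.
Outer: keep matches rows whose team_id is in that set.
Inner query → {2}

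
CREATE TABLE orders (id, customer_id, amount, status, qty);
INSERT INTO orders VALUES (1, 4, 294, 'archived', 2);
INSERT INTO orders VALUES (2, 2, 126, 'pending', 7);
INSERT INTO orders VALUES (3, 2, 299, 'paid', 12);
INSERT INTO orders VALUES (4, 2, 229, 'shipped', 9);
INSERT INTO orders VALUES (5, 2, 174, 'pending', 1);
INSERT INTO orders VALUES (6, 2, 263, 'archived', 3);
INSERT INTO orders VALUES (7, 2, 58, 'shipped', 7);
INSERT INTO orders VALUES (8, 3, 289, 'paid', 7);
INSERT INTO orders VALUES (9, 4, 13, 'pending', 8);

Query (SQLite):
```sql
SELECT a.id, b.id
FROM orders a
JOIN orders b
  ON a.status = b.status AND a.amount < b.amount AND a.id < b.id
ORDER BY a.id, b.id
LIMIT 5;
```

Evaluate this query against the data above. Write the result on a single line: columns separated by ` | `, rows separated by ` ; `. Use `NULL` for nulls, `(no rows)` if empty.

2 | 5

Pairs (a,b) with same status, a.amount < b.amount, a.id < b.id.
status groups: archived:{1,6} paid:{3,8} pending:{2,5,9} shipped:{4,7}
Ordered by (a.id, b.id); first 5.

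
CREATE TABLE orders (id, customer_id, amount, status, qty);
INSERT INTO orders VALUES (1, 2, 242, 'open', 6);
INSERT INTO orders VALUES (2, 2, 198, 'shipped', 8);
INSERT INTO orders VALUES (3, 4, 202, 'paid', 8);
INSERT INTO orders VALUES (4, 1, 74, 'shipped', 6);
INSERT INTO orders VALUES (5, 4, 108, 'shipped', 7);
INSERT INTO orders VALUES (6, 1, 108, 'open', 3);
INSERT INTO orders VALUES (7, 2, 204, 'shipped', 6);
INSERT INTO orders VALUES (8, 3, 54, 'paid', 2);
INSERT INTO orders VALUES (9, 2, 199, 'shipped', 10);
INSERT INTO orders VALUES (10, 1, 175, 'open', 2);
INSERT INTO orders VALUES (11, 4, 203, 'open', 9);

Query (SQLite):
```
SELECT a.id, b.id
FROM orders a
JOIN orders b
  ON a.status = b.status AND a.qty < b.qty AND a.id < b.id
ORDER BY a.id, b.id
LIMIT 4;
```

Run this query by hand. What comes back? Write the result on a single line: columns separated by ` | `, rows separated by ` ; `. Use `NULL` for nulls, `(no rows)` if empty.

Pairs (a,b) with same status, a.qty < b.qty, a.id < b.id.
status groups: open:{1,6,10,11} paid:{3,8} shipped:{2,4,5,7,9}
Ordered by (a.id, b.id); first 4.

1 | 11 ; 2 | 9 ; 4 | 5 ; 4 | 9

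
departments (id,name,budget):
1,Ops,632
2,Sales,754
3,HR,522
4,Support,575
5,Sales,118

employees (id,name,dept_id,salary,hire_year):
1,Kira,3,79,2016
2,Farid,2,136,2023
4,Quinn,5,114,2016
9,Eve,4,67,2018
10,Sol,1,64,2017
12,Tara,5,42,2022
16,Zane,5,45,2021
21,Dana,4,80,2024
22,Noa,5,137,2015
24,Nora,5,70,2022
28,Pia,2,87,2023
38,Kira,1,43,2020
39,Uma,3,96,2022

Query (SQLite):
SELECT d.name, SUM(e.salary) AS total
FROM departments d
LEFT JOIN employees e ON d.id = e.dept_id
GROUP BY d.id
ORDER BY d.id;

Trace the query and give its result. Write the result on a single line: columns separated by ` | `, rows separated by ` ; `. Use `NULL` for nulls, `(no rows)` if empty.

Ops | 107 ; Sales | 223 ; HR | 175 ; Support | 147 ; Sales | 408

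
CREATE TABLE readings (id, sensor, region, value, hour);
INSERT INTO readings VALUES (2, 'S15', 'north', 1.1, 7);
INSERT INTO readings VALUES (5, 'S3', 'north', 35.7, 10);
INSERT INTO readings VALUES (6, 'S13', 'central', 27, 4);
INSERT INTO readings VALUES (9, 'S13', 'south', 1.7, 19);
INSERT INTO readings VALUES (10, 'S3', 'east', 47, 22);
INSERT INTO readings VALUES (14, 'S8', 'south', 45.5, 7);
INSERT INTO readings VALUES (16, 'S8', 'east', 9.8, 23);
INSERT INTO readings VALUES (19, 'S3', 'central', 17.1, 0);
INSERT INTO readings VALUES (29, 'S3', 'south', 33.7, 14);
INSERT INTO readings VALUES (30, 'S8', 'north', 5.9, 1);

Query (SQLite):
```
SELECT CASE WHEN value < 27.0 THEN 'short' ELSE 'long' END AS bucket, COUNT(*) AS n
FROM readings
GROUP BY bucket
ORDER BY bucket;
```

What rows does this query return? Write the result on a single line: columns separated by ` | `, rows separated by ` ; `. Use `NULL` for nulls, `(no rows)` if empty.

long | 5 ; short | 5

Bucket rows by value < 27.0 → 'short' else 'long'; count each bucket.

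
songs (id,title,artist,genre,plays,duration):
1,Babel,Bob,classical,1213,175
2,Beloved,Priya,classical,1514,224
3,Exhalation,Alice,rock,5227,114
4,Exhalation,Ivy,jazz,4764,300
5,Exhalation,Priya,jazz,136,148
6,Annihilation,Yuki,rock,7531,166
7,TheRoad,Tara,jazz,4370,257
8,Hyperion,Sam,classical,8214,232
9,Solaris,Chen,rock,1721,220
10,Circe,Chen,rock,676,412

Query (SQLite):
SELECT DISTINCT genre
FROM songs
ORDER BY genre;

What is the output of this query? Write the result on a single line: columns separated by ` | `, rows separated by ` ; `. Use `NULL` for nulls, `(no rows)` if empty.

Collect distinct genre values from songs.

classical ; jazz ; rock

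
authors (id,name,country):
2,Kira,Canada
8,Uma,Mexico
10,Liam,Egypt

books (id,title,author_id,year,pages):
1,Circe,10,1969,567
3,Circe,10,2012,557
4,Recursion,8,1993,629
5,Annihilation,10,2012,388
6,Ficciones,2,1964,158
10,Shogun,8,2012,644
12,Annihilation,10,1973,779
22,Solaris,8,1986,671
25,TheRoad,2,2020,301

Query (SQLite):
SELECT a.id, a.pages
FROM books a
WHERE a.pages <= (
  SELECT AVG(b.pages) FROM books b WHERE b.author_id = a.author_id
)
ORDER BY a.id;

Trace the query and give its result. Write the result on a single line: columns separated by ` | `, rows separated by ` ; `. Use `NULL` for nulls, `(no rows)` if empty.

1 | 567 ; 3 | 557 ; 4 | 629 ; 5 | 388 ; 6 | 158 ; 10 | 644

For each books row a, compute AVG(pages) over rows sharing a.author_id.
Keep row a if a.pages <= that per-group AVG.
  author_id=2: AVG(pages) = 229.5
  author_id=8: AVG(pages) = 648.0
  author_id=10: AVG(pages) = 572.75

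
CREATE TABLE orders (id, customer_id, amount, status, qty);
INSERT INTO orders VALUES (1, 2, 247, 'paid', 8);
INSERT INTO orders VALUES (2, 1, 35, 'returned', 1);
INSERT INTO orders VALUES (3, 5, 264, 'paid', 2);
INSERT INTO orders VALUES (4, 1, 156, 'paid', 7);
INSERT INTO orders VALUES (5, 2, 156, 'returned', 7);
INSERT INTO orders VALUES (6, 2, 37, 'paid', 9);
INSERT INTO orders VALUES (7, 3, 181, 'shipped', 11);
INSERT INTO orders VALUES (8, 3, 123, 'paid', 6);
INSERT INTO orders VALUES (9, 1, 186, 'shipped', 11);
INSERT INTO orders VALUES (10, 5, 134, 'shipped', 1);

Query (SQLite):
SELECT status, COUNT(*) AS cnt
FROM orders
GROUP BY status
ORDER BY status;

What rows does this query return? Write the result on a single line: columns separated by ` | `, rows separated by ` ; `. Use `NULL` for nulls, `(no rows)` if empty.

paid | 5 ; returned | 2 ; shipped | 3

Partition orders by status; compute COUNT(*) within each group.
  paid: ids {1, 3, 4, 6, 8} → COUNT(*)=5
  returned: ids {2, 5} → COUNT(*)=2
  shipped: ids {7, 9, 10} → COUNT(*)=3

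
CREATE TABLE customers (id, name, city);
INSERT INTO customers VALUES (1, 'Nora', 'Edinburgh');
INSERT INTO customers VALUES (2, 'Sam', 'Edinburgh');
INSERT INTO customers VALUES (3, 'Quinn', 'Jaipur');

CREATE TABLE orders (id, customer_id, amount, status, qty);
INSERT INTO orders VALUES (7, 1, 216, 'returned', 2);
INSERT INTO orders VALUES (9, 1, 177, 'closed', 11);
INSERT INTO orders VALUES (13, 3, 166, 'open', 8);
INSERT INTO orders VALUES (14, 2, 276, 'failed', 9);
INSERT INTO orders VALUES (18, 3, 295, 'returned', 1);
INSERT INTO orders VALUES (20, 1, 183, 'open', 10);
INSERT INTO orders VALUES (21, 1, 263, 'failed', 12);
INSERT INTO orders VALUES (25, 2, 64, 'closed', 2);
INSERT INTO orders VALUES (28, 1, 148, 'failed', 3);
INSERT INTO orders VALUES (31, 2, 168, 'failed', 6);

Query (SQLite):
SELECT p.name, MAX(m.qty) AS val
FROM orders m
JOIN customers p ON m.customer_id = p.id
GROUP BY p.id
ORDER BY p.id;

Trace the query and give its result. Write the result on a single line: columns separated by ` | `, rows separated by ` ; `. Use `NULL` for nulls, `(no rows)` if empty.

Join each orders row to its customers via customer_id.
Group joined rows by customers.id; compute MAX(m.qty) per group.
  1: ids {7, 9, 20, 21, 28} → MAX(m.qty)=12
  2: ids {14, 25, 31} → MAX(m.qty)=9
  3: ids {13, 18} → MAX(m.qty)=8

Nora | 12 ; Sam | 9 ; Quinn | 8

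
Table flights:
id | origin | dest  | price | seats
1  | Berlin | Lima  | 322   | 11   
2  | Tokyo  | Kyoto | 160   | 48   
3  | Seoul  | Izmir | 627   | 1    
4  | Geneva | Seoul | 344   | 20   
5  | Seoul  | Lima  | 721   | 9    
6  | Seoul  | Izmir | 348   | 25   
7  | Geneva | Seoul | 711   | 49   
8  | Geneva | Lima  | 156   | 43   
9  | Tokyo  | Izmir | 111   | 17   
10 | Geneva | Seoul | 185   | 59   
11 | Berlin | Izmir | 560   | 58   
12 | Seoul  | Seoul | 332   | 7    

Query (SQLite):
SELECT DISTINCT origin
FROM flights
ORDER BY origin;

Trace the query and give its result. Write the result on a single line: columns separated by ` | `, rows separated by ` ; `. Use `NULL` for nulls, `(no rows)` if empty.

Berlin ; Geneva ; Seoul ; Tokyo

Collect distinct origin values from flights.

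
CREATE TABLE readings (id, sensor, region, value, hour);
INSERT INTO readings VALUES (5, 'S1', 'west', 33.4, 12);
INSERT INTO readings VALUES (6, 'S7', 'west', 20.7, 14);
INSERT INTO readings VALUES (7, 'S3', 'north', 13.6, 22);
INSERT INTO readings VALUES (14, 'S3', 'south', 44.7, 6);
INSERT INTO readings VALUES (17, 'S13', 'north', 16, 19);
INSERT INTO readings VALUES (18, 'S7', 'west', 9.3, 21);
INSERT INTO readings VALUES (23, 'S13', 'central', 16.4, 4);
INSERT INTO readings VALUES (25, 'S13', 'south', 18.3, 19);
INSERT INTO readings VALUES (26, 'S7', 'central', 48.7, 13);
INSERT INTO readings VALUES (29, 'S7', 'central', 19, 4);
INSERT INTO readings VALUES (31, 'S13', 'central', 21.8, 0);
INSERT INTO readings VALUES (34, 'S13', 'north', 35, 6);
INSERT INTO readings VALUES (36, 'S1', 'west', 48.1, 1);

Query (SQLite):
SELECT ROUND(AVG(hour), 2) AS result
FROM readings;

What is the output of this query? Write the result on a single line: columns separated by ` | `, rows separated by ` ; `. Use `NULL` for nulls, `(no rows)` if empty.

All hour values: [12, 14, 22, 6, 19, 21, 4, 19, 13, 4, 0, 6, 1].
AVG = 141 / 13 (rounded to 2 dp).

10.85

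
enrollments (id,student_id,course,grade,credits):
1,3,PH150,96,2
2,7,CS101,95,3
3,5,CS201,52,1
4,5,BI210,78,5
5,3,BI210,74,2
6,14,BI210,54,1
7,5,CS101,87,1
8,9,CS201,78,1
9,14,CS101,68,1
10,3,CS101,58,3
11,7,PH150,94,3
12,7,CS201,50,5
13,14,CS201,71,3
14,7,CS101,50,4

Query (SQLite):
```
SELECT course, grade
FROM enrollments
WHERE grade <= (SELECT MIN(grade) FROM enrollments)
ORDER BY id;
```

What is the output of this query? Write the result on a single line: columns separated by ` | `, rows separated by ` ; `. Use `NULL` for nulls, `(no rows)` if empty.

CS201 | 50 ; CS101 | 50

Scalar subquery: MIN(grade) over all enrollments rows = 50.
Keep rows where grade <= that value.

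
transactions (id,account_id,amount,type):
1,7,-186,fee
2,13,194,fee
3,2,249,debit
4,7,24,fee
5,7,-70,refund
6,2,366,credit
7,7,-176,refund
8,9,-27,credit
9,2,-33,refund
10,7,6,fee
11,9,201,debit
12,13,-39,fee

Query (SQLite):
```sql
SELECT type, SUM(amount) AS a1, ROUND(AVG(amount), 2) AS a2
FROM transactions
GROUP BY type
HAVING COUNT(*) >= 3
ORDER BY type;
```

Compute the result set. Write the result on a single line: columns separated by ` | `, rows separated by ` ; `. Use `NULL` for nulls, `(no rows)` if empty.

Group transactions by type.
Per group compute: SUM(amount), ROUND(AVG(amount), 2).
HAVING: drop groups with fewer than 3 rows.
  credit: ids {6, 8} → SUM(amount)=339, ROUND(AVG(amount), 2)=169.5
  debit: ids {3, 11} → SUM(amount)=450, ROUND(AVG(amount), 2)=225
  fee: ids {1, 2, 4, 10, 12} → SUM(amount)=-1, ROUND(AVG(amount), 2)=-0.2
  refund: ids {5, 7, 9} → SUM(amount)=-279, ROUND(AVG(amount), 2)=-93

fee | -1 | -0.2 ; refund | -279 | -93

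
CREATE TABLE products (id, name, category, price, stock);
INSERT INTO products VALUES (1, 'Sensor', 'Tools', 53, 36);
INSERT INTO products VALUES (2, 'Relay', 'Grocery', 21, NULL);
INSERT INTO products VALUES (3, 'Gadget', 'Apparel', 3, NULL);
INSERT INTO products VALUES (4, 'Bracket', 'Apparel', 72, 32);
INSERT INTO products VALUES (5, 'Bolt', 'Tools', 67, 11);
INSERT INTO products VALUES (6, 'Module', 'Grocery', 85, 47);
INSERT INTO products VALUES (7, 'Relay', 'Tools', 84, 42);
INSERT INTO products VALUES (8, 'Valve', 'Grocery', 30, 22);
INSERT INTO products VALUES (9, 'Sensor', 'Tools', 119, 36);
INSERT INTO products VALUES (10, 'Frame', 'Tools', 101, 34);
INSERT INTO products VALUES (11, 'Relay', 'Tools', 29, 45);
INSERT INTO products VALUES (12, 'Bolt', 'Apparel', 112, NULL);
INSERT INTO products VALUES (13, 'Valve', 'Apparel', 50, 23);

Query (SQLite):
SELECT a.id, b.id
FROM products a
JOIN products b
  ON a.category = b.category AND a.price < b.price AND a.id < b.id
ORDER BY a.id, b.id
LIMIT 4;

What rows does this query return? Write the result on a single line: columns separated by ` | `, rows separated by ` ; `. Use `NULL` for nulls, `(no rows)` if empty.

1 | 5 ; 1 | 7 ; 1 | 9 ; 1 | 10

Pairs (a,b) with same category, a.price < b.price, a.id < b.id.
category groups: Apparel:{3,4,12,13} Grocery:{2,6,8} Tools:{1,5,7,9,10,11}
Ordered by (a.id, b.id); first 4.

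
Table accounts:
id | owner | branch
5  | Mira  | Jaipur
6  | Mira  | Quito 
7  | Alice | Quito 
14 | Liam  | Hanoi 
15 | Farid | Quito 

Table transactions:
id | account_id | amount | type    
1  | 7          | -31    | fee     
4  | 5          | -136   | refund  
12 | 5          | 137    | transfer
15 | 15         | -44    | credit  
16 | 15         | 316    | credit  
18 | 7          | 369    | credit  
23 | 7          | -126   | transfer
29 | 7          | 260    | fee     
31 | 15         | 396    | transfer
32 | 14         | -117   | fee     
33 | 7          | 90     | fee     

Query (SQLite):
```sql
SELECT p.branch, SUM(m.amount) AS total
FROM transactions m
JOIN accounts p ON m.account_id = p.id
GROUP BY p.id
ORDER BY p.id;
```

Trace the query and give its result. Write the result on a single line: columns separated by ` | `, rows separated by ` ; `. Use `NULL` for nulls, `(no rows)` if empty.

Join each transactions row to its accounts via account_id.
Group joined rows by accounts.id; compute SUM(m.amount) per group.
  5: ids {4, 12} → SUM(m.amount)=1
  7: ids {1, 18, 23, 29, 33} → SUM(m.amount)=562
  14: ids {32} → SUM(m.amount)=-117
  15: ids {15, 16, 31} → SUM(m.amount)=668

Jaipur | 1 ; Quito | 562 ; Hanoi | -117 ; Quito | 668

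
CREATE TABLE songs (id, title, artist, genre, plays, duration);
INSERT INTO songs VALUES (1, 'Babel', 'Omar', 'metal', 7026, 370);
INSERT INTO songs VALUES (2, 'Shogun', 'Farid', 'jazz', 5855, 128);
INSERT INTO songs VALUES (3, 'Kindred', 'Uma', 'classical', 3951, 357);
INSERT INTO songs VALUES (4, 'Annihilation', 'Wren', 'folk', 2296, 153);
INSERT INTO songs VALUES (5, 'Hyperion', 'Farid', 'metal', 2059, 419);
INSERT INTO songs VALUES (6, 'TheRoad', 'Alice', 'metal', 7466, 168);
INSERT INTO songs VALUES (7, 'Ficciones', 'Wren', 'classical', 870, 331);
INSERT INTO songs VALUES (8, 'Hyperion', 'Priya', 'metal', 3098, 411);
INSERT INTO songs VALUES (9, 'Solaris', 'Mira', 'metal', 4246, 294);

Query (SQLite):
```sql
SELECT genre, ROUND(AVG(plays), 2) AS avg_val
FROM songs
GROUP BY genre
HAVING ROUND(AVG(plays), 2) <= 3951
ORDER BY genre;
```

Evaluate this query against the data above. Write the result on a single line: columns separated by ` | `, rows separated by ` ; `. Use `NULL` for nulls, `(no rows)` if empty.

Partition songs by genre; compute ROUND(AVG(plays), 2) within each group.
HAVING: keep groups where ROUND(AVG(plays), 2) <= 3951.
  classical: ids {3, 7} → ROUND(AVG(plays), 2)=2410.5
  folk: ids {4} → ROUND(AVG(plays), 2)=2296
  jazz: ids {2} → ROUND(AVG(plays), 2)=5855
  metal: ids {1, 5, 6, 8, 9} → ROUND(AVG(plays), 2)=4779

classical | 2410.5 ; folk | 2296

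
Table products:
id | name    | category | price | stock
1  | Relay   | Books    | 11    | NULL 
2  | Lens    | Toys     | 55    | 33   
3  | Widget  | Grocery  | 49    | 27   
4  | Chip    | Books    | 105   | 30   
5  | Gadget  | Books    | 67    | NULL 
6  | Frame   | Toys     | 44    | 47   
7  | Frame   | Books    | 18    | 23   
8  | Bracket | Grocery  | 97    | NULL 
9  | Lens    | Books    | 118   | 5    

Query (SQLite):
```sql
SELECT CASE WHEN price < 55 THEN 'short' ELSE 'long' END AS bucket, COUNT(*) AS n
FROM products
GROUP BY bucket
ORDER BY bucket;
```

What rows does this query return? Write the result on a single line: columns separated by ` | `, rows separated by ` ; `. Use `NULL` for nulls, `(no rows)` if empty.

Bucket rows by price < 55 → 'short' else 'long'; count each bucket.

long | 5 ; short | 4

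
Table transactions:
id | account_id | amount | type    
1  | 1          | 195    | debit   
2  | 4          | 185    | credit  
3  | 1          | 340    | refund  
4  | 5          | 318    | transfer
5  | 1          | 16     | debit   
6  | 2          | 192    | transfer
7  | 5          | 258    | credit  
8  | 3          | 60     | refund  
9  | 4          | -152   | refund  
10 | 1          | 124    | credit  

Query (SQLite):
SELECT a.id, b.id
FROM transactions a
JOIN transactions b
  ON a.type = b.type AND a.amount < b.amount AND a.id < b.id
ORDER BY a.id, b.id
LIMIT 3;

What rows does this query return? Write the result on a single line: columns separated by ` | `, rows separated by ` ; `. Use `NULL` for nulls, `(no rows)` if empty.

Pairs (a,b) with same type, a.amount < b.amount, a.id < b.id.
type groups: credit:{2,7,10} debit:{1,5} refund:{3,8,9} transfer:{4,6}
Ordered by (a.id, b.id); first 3.

2 | 7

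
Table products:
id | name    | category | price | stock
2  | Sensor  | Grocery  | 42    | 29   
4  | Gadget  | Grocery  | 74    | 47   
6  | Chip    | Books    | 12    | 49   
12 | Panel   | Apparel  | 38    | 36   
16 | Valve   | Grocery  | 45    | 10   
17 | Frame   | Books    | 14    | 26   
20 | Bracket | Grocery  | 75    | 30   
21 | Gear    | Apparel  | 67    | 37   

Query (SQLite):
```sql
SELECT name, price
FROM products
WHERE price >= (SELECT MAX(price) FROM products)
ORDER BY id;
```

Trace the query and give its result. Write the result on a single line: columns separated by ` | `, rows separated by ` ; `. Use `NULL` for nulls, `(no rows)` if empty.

Bracket | 75

Scalar subquery: MAX(price) over all products rows = 75.
Keep rows where price >= that value.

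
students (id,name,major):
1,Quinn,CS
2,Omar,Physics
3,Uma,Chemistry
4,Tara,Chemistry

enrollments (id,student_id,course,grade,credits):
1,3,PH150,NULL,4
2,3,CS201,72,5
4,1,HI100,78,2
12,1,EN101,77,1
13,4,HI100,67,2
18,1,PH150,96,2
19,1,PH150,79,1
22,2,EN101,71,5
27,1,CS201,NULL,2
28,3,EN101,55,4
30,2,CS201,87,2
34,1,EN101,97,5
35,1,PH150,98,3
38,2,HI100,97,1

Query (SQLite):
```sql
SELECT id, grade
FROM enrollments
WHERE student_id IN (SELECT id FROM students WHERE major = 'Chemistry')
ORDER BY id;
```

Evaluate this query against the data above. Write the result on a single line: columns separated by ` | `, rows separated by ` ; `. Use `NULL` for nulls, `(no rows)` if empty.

1 | NULL ; 2 | 72 ; 13 | 67 ; 28 | 55

Inner query: students.id where major = 'Chemistry'.
Outer: keep enrollments rows whose student_id is in that set.
Inner query → {3, 4}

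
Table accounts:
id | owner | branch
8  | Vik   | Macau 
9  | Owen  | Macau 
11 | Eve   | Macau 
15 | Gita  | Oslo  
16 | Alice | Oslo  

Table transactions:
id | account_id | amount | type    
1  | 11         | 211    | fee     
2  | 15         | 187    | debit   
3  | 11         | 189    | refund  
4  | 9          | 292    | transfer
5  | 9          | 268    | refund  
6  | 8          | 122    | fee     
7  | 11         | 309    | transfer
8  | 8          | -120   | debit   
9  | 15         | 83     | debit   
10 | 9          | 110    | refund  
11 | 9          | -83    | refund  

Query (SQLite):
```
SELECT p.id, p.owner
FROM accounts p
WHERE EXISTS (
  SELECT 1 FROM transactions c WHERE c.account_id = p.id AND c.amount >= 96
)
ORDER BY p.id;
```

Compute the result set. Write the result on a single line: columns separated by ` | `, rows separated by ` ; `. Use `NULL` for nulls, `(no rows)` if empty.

8 | Vik ; 9 | Owen ; 11 | Eve ; 15 | Gita

For each accounts row, check whether any transactions with matching account_id has amount >= 96.
Keep rows where that is true.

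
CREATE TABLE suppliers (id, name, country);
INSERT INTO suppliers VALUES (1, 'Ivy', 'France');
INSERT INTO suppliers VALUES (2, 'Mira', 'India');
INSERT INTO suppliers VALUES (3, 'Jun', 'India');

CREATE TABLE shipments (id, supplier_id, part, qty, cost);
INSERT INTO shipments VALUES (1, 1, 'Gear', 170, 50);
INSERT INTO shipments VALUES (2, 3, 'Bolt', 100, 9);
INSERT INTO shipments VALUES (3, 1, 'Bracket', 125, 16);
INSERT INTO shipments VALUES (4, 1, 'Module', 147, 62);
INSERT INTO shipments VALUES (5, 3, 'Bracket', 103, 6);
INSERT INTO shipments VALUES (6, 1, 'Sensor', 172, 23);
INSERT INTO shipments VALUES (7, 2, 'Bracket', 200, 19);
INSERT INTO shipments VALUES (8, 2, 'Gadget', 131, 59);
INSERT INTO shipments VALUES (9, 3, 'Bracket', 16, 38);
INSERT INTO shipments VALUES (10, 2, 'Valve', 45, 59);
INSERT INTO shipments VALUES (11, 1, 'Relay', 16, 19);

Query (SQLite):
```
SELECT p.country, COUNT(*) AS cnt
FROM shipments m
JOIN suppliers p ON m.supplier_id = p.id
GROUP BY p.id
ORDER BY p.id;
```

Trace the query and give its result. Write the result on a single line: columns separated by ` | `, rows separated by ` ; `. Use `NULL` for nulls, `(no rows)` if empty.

France | 5 ; India | 3 ; India | 3

Join each shipments row to its suppliers via supplier_id.
Group joined rows by suppliers.id; compute COUNT(*) per group.
  1: ids {1, 3, 4, 6, 11} → COUNT(*)=5
  2: ids {7, 8, 10} → COUNT(*)=3
  3: ids {2, 5, 9} → COUNT(*)=3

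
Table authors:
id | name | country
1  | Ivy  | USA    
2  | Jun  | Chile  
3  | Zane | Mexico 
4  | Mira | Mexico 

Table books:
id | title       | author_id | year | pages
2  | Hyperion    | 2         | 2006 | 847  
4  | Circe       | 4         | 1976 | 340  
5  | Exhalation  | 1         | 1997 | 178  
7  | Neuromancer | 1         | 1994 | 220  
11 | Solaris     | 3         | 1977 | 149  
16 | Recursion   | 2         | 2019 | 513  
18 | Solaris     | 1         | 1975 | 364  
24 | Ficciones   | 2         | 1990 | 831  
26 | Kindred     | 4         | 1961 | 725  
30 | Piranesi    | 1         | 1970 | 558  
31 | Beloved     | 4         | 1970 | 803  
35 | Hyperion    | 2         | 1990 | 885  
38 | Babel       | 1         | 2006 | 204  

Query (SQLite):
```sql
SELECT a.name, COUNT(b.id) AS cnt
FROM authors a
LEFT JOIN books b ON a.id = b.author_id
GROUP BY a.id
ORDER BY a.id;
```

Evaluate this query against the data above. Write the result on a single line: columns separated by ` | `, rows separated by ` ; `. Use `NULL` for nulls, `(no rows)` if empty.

LEFT JOIN keeps every authors row; unmatched ones get NULL for books columns.
Group by authors.id and compute COUNT(b.id). COUNT(col) of an all-NULL group is 0.
  1: ids {5, 7, 18, 30, 38} → COUNT(b.id)=5
  2: ids {2, 16, 24, 35} → COUNT(b.id)=4
  3: ids {11} → COUNT(b.id)=1
  4: ids {4, 26, 31} → COUNT(b.id)=3

Ivy | 5 ; Jun | 4 ; Zane | 1 ; Mira | 3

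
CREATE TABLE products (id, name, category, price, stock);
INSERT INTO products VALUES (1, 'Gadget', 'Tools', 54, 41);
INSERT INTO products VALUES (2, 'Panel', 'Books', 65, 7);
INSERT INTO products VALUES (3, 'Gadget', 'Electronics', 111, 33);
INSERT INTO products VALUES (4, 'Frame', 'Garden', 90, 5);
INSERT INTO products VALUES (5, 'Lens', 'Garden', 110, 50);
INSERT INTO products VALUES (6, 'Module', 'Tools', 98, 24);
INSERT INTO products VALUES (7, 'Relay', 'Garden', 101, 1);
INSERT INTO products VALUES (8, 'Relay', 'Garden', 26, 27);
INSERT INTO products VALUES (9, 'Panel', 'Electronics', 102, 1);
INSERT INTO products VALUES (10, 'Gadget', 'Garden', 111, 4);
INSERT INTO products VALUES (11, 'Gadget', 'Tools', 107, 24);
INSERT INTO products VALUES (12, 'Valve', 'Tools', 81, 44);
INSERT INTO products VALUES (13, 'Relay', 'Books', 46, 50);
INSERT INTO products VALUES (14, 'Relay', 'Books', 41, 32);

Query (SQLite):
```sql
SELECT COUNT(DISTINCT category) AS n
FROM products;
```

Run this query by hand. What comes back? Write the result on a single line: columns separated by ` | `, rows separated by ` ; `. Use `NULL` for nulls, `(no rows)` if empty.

4

Count distinct non-NULL category values.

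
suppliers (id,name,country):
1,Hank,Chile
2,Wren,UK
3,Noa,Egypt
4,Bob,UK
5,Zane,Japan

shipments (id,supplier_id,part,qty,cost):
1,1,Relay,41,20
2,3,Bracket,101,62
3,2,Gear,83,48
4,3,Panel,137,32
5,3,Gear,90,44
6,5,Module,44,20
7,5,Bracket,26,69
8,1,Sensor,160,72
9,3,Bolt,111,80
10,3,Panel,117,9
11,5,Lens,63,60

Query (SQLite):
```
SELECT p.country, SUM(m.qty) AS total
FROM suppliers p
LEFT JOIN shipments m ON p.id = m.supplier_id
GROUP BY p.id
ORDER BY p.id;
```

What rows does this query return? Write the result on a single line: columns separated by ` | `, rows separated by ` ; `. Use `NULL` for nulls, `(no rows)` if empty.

LEFT JOIN keeps every suppliers row; unmatched ones get NULL for shipments columns.
Group by suppliers.id and compute SUM(m.qty). SUM over an all-NULL group is NULL.
  1: ids {1, 8} → SUM(m.qty)=201
  2: ids {3} → SUM(m.qty)=83
  3: ids {2, 4, 5, 9, 10} → SUM(m.qty)=556
  4: ids {—} → SUM(m.qty)=NULL
  5: ids {6, 7, 11} → SUM(m.qty)=133

Chile | 201 ; UK | 83 ; Egypt | 556 ; UK | NULL ; Japan | 133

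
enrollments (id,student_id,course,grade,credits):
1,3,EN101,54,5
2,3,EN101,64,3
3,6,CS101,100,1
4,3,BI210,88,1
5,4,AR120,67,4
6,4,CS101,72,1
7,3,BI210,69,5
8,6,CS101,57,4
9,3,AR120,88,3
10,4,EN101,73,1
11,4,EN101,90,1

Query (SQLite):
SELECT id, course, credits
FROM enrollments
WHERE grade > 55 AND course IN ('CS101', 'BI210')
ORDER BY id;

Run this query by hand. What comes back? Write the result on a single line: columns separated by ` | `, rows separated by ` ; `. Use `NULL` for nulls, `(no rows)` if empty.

grade > 55: ids {2, 3, 4, 5, 6, 7, 8, 9, 10, 11}
course IN ('CS101', 'BI210'): ids {3, 4, 6, 7, 8}
Combine with AND.

3 | CS101 | 1 ; 4 | BI210 | 1 ; 6 | CS101 | 1 ; 7 | BI210 | 5 ; 8 | CS101 | 4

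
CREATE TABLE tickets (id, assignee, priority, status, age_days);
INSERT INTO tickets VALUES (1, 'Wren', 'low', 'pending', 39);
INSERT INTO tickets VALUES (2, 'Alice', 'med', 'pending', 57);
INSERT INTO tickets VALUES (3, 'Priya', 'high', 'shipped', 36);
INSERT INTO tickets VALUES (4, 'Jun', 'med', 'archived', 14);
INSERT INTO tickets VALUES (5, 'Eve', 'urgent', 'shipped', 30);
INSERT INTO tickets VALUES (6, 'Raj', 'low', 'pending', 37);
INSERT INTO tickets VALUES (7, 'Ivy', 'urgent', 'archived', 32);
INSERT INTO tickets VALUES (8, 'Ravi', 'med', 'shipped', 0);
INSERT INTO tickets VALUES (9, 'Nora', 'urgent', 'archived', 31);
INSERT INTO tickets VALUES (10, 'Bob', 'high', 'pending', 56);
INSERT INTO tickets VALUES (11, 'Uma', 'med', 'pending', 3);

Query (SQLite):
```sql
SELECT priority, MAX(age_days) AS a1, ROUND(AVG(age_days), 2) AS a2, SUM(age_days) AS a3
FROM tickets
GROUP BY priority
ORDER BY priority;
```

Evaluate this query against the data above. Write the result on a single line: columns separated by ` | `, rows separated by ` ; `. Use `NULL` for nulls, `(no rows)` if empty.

high | 56 | 46 | 92 ; low | 39 | 38 | 76 ; med | 57 | 18.5 | 74 ; urgent | 32 | 31 | 93

Group tickets by priority.
Per group compute: MAX(age_days), ROUND(AVG(age_days), 2), SUM(age_days).
  high: ids {3, 10} → MAX(age_days)=56, ROUND(AVG(age_days), 2)=46, SUM(age_days)=92
  low: ids {1, 6} → MAX(age_days)=39, ROUND(AVG(age_days), 2)=38, SUM(age_days)=76
  med: ids {2, 4, 8, 11} → MAX(age_days)=57, ROUND(AVG(age_days), 2)=18.5, SUM(age_days)=74
  urgent: ids {5, 7, 9} → MAX(age_days)=32, ROUND(AVG(age_days), 2)=31, SUM(age_days)=93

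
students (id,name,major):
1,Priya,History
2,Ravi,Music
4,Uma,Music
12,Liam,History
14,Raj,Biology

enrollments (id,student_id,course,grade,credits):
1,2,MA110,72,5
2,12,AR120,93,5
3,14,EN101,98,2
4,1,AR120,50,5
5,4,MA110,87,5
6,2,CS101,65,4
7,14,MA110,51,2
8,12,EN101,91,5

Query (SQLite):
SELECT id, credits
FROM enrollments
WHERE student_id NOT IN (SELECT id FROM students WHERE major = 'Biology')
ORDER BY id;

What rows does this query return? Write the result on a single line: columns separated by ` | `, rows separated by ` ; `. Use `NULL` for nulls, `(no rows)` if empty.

1 | 5 ; 2 | 5 ; 4 | 5 ; 5 | 5 ; 6 | 4 ; 8 | 5

Inner query: students.id where major = 'Biology'.
Outer: keep enrollments rows whose student_id is not in that set.
Inner query → {14}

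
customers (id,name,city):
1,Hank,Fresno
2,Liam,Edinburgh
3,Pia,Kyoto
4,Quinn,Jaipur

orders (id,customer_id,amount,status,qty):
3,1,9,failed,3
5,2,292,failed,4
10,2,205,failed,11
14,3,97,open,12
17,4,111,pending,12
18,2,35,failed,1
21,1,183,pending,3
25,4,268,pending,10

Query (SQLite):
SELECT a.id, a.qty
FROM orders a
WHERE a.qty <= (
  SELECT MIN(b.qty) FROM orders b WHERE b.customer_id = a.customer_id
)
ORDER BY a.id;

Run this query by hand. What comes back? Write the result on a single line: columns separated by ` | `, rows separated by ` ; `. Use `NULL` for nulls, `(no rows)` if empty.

For each orders row a, compute MIN(qty) over rows sharing a.customer_id.
Keep row a if a.qty <= that per-group MIN.
  customer_id=1: MIN(qty) = 3
  customer_id=2: MIN(qty) = 1
  customer_id=3: MIN(qty) = 12
  customer_id=4: MIN(qty) = 10

3 | 3 ; 14 | 12 ; 18 | 1 ; 21 | 3 ; 25 | 10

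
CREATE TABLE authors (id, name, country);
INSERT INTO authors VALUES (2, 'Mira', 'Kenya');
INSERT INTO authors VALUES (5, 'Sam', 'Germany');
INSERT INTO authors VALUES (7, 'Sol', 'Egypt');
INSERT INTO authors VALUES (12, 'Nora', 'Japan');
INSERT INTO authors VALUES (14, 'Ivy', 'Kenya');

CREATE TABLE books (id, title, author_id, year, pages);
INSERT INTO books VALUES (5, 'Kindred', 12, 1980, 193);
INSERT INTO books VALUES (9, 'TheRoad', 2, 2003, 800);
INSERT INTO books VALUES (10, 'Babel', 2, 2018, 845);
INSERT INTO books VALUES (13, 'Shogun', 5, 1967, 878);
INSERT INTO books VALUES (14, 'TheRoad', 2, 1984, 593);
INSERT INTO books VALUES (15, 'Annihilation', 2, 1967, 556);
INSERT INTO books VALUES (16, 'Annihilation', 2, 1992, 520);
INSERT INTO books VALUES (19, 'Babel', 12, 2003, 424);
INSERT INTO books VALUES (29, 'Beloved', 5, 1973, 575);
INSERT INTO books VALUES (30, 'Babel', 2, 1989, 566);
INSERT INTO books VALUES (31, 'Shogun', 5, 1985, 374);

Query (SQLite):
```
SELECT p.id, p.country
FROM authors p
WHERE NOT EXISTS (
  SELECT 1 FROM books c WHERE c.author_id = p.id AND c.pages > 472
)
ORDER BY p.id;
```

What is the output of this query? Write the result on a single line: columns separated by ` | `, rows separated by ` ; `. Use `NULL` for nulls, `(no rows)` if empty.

7 | Egypt ; 12 | Japan ; 14 | Kenya

For each authors row, check whether any books with matching author_id has pages > 472.
Keep rows where that is false.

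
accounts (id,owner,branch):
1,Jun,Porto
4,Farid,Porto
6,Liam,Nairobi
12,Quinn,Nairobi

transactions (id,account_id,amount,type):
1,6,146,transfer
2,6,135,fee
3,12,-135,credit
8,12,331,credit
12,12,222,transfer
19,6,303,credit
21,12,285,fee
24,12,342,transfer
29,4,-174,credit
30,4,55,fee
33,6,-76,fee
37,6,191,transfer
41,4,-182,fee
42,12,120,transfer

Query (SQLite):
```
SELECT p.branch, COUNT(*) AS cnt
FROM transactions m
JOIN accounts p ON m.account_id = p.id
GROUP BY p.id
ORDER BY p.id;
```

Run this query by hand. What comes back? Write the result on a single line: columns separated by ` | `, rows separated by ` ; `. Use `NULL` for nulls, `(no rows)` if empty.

Join each transactions row to its accounts via account_id.
Group joined rows by accounts.id; compute COUNT(*) per group.
  4: ids {29, 30, 41} → COUNT(*)=3
  6: ids {1, 2, 19, 33, 37} → COUNT(*)=5
  12: ids {3, 8, 12, 21, 24, 42} → COUNT(*)=6

Porto | 3 ; Nairobi | 5 ; Nairobi | 6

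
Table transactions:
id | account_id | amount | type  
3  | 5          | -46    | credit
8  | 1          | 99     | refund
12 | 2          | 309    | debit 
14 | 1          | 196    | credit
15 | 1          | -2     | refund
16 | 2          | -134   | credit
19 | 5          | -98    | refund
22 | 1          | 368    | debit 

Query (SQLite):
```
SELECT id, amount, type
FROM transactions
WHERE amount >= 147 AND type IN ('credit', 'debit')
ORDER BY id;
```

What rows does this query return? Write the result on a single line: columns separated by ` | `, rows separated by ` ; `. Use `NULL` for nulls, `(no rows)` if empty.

12 | 309 | debit ; 14 | 196 | credit ; 22 | 368 | debit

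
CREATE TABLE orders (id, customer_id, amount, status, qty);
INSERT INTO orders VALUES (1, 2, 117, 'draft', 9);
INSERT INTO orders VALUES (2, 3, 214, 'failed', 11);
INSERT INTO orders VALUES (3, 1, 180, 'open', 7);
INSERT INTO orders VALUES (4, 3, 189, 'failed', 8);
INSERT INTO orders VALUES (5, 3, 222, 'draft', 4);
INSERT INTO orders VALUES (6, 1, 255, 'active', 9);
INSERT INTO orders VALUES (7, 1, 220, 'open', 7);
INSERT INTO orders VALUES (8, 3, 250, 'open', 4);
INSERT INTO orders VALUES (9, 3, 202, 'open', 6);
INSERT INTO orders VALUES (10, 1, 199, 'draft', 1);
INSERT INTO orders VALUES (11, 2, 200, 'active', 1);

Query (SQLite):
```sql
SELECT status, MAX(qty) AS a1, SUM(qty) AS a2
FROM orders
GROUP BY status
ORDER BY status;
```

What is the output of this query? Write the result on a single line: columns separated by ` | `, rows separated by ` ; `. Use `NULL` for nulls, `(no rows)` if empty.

active | 9 | 10 ; draft | 9 | 14 ; failed | 11 | 19 ; open | 7 | 24

Group orders by status.
Per group compute: MAX(qty), SUM(qty).
  active: ids {6, 11} → MAX(qty)=9, SUM(qty)=10
  draft: ids {1, 5, 10} → MAX(qty)=9, SUM(qty)=14
  failed: ids {2, 4} → MAX(qty)=11, SUM(qty)=19
  open: ids {3, 7, 8, 9} → MAX(qty)=7, SUM(qty)=24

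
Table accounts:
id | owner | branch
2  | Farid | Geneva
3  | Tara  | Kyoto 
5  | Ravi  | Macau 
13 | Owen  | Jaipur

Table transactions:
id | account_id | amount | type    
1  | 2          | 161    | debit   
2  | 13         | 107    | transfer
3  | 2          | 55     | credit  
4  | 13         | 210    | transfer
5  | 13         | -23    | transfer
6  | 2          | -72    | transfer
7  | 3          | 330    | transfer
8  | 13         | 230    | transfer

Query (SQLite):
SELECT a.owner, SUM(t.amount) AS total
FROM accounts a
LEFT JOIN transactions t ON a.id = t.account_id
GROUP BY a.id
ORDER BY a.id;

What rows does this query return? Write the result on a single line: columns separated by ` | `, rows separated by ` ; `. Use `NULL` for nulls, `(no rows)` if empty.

Farid | 144 ; Tara | 330 ; Ravi | NULL ; Owen | 524

LEFT JOIN keeps every accounts row; unmatched ones get NULL for transactions columns.
Group by accounts.id and compute SUM(t.amount). SUM over an all-NULL group is NULL.
  2: ids {1, 3, 6} → SUM(t.amount)=144
  3: ids {7} → SUM(t.amount)=330
  5: ids {—} → SUM(t.amount)=NULL
  13: ids {2, 4, 5, 8} → SUM(t.amount)=524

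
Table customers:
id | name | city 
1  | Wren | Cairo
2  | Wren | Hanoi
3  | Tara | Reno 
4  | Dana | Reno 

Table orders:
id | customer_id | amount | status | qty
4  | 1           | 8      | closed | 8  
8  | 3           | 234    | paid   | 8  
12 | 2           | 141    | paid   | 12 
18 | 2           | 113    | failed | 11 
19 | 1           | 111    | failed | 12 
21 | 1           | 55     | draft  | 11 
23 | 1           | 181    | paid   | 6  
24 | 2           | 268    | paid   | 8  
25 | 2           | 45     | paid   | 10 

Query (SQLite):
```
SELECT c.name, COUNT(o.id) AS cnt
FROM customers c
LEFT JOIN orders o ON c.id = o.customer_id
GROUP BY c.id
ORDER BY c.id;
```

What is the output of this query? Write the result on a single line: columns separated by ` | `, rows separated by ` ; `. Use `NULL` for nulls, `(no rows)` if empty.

Wren | 4 ; Wren | 4 ; Tara | 1 ; Dana | 0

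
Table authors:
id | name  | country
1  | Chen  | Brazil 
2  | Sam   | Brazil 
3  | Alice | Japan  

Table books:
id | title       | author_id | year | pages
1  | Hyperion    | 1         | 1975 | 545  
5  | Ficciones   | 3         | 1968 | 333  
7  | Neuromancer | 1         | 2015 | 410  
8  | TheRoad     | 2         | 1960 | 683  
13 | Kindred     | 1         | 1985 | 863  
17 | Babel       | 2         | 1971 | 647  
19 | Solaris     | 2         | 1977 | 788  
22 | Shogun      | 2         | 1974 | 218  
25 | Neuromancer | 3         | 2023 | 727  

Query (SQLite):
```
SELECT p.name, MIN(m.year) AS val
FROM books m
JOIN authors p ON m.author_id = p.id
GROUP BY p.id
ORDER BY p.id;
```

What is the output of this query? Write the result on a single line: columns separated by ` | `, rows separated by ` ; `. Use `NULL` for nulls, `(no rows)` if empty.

Chen | 1975 ; Sam | 1960 ; Alice | 1968

Join each books row to its authors via author_id.
Group joined rows by authors.id; compute MIN(m.year) per group.
  1: ids {1, 7, 13} → MIN(m.year)=1975
  2: ids {8, 17, 19, 22} → MIN(m.year)=1960
  3: ids {5, 25} → MIN(m.year)=1968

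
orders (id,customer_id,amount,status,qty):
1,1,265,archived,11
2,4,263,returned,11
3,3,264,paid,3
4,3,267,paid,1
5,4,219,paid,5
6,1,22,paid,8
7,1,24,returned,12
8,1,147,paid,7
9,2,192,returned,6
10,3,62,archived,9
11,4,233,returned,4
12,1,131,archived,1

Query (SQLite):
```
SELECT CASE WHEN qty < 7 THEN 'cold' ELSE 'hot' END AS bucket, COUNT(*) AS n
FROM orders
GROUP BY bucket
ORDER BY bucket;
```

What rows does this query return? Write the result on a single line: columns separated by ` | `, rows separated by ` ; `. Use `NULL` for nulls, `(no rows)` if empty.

Bucket rows by qty < 7 → 'cold' else 'hot'; count each bucket.

cold | 6 ; hot | 6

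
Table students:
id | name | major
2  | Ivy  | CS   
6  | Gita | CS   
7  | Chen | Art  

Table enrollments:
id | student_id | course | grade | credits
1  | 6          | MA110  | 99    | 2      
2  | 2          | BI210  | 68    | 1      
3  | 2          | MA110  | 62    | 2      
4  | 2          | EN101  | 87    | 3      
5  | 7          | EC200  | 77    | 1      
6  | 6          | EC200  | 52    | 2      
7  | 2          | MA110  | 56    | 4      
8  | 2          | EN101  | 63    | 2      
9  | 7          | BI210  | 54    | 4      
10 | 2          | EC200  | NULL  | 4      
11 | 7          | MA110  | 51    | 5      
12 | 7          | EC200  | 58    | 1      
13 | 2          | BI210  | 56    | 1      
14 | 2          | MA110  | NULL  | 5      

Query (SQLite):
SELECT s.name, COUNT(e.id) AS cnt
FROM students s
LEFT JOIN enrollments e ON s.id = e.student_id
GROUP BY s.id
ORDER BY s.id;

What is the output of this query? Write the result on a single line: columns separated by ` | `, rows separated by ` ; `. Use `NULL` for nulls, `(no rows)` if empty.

Ivy | 8 ; Gita | 2 ; Chen | 4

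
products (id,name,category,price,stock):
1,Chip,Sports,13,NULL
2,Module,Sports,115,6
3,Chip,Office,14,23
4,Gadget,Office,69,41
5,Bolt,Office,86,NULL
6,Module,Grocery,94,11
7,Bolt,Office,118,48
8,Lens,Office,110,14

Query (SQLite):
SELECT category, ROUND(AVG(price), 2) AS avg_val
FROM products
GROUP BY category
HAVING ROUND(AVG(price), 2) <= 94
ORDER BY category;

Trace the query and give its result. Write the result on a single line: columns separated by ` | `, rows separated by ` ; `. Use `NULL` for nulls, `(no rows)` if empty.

Partition products by category; compute ROUND(AVG(price), 2) within each group.
HAVING: keep groups where ROUND(AVG(price), 2) <= 94.
  Grocery: ids {6} → ROUND(AVG(price), 2)=94
  Office: ids {3, 4, 5, 7, 8} → ROUND(AVG(price), 2)=79.4
  Sports: ids {1, 2} → ROUND(AVG(price), 2)=64

Grocery | 94 ; Office | 79.4 ; Sports | 64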